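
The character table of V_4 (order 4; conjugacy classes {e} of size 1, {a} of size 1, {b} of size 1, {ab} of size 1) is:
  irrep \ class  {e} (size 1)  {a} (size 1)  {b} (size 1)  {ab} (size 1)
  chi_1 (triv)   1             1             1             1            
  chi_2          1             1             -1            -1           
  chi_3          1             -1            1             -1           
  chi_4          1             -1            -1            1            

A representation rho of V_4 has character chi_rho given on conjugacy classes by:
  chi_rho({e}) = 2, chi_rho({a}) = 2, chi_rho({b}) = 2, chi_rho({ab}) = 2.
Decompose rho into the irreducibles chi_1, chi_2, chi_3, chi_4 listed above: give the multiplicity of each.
Multiplicities: chi_1: 2, chi_2: 0, chi_3: 0, chi_4: 0.

Explanation: Use <chi_rho, chi> = (1/|G|) sum_C |C| * chi_rho(C) * conj(chi(C)) with |G| = 4 for each irreducible chi in the table:
  <chi_rho, chi_1> = (1/4)[1*(2)*conj(1) + 1*(2)*conj(1) + 1*(2)*conj(1) + 1*(2)*conj(1)]
      = (1/4)[(2) + (2) + (2) + (2)] = 8/4 = 2
  <chi_rho, chi_2> = (1/4)[1*(2)*conj(1) + 1*(2)*conj(1) + 1*(2)*conj(-1) + 1*(2)*conj(-1)]
      = (1/4)[(2) + (2) + (-2) + (-2)] = 0/4 = 0
  <chi_rho, chi_3> = (1/4)[1*(2)*conj(1) + 1*(2)*conj(-1) + 1*(2)*conj(1) + 1*(2)*conj(-1)]
      = (1/4)[(2) + (-2) + (2) + (-2)] = 0/4 = 0
  <chi_rho, chi_4> = (1/4)[1*(2)*conj(1) + 1*(2)*conj(-1) + 1*(2)*conj(-1) + 1*(2)*conj(1)]
      = (1/4)[(2) + (-2) + (-2) + (2)] = 0/4 = 0
Dimension check: dim(rho) = sum (mult * dim) = 2*1 + 0*1 + 0*1 + 0*1 = 2 = chi_rho(e) = 2.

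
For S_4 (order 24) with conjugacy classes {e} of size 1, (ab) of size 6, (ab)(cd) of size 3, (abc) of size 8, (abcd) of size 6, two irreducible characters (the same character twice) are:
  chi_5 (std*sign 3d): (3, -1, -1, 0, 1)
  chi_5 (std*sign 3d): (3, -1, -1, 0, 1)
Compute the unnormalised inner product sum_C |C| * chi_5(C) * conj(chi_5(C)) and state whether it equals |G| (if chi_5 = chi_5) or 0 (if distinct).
Sum = 24 = |G| = 24; so <chi_5, chi_5> = 1 (norm-1 confirms irreducibility).

Solution. Compute term by term over conjugacy classes (|C| * chi_5(C) * conj(chi_5(C))):
  1*(3)*conj(3) + 6*(-1)*conj(-1) + 3*(-1)*conj(-1) + 8*(0)*conj(0) + 6*(1)*conj(1)
  = (9) + (6) + (3) + (0) + (6)
  = 24.
Dividing by |G| = 24 gives 24/24 = 1, matching the row-orthogonality relation <chi_5, chi_5> = [chi_5 = chi_5].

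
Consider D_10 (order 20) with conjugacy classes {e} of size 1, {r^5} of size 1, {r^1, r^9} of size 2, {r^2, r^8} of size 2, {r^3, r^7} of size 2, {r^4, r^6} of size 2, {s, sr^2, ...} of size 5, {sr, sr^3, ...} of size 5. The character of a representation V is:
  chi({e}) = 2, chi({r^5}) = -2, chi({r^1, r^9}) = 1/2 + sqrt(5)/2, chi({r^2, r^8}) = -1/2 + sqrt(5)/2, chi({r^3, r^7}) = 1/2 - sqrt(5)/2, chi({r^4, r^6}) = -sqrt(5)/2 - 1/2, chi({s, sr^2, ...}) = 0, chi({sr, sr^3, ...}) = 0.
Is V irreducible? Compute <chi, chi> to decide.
Irreducible: <chi, chi> = 1.

Proof sketch: <chi, chi> = (1/|G|) sum_C |C| * |chi(C)|^2 = (1/20)[1*|2|^2 + 1*|-2|^2 + 2*|1/2 + sqrt(5)/2|^2 + 2*|-1/2 + sqrt(5)/2|^2 + 2*|1/2 - sqrt(5)/2|^2 + 2*|-sqrt(5)/2 - 1/2|^2 + 5*|0|^2 + 5*|0|^2]
  = (1/20)[(4) + (4) + (sqrt(5) + 3) + (3 - sqrt(5)) + (3 - sqrt(5)) + (sqrt(5) + 3) + (0) + (0)] = 20/20 = 1.
A character is irreducible iff <chi, chi> = 1, so this representation is irreducible.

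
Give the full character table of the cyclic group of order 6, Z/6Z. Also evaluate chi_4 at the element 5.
Character table of Z/6Z (irreps indexed chi_0,...,chi_5 with chi_k(m) = zeta_6^(k*m), zeta_6 = exp(2*pi*i/6)):
  irrep \ class  {0} (size 1)  {1} (size 1)    {2} (size 1)    {3} (size 1)  {4} (size 1)    {5} (size 1)  
  chi_0          1             1               1               1             1               1             
  chi_1          1             exp(I*pi/3)     exp(2*I*pi/3)   -1            exp(-2*I*pi/3)  exp(-I*pi/3)  
  chi_2          1             exp(2*I*pi/3)   exp(-2*I*pi/3)  1             exp(2*I*pi/3)   exp(-2*I*pi/3)
  chi_3          1             -1              1               -1            1               -1            
  chi_4          1             exp(-2*I*pi/3)  exp(2*I*pi/3)   1             exp(-2*I*pi/3)  exp(2*I*pi/3) 
  chi_5          1             exp(-I*pi/3)    exp(-2*I*pi/3)  -1            exp(2*I*pi/3)   exp(I*pi/3)   

Spot check: chi_4(5) = zeta_6^(4*5) = zeta_6^20 = exp(2*I*pi/3).

Argument: Z/6Z is abelian, so all 6 irreducible complex representations are 1-dimensional. They are given by chi_k(m) = zeta_6^(k*m) for k = 0,...,5. Row orthogonality: sum_m chi_k(m) conj(chi_l(m)) = 6 * [k = l].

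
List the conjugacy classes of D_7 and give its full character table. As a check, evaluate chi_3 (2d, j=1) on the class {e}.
Conjugacy classes: {e} of size 1, {r^1, r^6} of size 2, {r^2, r^5} of size 2, {r^3, r^4} of size 2, {s, sr, ..., sr^6} of size 7.
Character table:
  irrep \ class              {e} (size 1)  {r^1, r^6} (size 2)  {r^2, r^5} (size 2)  {r^3, r^4} (size 2)  {s, sr, ..., sr^6} (size 7)
  chi_1 (triv)               1             1                    1                    1                    1                          
  chi_2 (sign: r->1, s->-1)  1             1                    1                    1                    -1                         
  chi_3 (2d, j=1)            2             2*cos(2*pi/7)        -2*cos(3*pi/7)       -2*cos(pi/7)         0                          
  chi_4 (2d, j=2)            2             -2*cos(3*pi/7)       -2*cos(pi/7)         2*cos(2*pi/7)        0                          
  chi_5 (2d, j=3)            2             -2*cos(pi/7)         2*cos(2*pi/7)        -2*cos(3*pi/7)       0                          

Spot check: chi_3 (2d, j=1) on {e} = 2.

Solution. D_7 has order 2*7 = 14 with 5 conjugacy classes, hence 5 irreducibles. Sum of squared dims 1 + 1 + 4 + 4 + 4 = 14 = |G|. Linear characters come from the abelianisation; the 2-dimensional irreps have character r^k -> 2*cos(2*pi*j*k/7), reflections -> 0.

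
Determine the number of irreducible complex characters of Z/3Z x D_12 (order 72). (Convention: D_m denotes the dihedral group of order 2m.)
27

Details: The number of irreducible complex representations of a finite group equals its number of conjugacy classes. For a direct product, #classes(G x H) = #classes(G) * #classes(H). Z/3Z has 3 classes (abelian), D_12 has 9 classes, so 3 * 9 = 27, so Z/3Z x D_12 (order 72) has exactly 27 irreducible complex representations.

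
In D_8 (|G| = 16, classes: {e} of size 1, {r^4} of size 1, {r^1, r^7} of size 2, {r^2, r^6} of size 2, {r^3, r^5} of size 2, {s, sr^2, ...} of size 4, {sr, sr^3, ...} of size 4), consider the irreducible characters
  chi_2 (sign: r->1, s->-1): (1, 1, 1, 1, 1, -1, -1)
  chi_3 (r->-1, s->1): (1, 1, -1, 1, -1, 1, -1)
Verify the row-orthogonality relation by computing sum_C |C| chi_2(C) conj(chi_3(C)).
Sum = 0; so <chi_2, chi_3> = 0 (distinct irreducibles are orthogonal).

Reasoning: Compute term by term over conjugacy classes (|C| * chi_2(C) * conj(chi_3(C))):
  1*(1)*conj(1) + 1*(1)*conj(1) + 2*(1)*conj(-1) + 2*(1)*conj(1) + 2*(1)*conj(-1) + 4*(-1)*conj(1) + 4*(-1)*conj(-1)
  = (1) + (1) + (-2) + (2) + (-2) + (-4) + (4)
  = 0.
Dividing by |G| = 16 gives 0/16 = 0, matching the row-orthogonality relation <chi_2, chi_3> = [chi_2 = chi_3].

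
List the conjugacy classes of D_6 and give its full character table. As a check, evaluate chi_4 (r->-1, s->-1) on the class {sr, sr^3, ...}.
Conjugacy classes: {e} of size 1, {r^3} of size 1, {r^1, r^5} of size 2, {r^2, r^4} of size 2, {s, sr^2, ...} of size 3, {sr, sr^3, ...} of size 3.
Character table:
  irrep \ class              {e} (size 1)  {r^3} (size 1)  {r^1, r^5} (size 2)  {r^2, r^4} (size 2)  {s, sr^2, ...} (size 3)  {sr, sr^3, ...} (size 3)
  chi_1 (triv)               1             1               1                    1                    1                        1                       
  chi_2 (sign: r->1, s->-1)  1             1               1                    1                    -1                       -1                      
  chi_3 (r->-1, s->1)        1             -1              -1                   1                    1                        -1                      
  chi_4 (r->-1, s->-1)       1             -1              -1                   1                    -1                       1                       
  chi_5 (2d, j=1)            2             -2              1                    -1                   0                        0                       
  chi_6 (2d, j=2)            2             2               -1                   -1                   0                        0                       

Spot check: chi_4 (r->-1, s->-1) on {sr, sr^3, ...} = 1.

Why: D_6 has order 2*6 = 12 with 6 conjugacy classes, hence 6 irreducibles. Sum of squared dims 1 + 1 + 1 + 1 + 4 + 4 = 12 = |G|. Linear characters come from the abelianisation; the 2-dimensional irreps have character r^k -> 2*cos(2*pi*j*k/6), reflections -> 0.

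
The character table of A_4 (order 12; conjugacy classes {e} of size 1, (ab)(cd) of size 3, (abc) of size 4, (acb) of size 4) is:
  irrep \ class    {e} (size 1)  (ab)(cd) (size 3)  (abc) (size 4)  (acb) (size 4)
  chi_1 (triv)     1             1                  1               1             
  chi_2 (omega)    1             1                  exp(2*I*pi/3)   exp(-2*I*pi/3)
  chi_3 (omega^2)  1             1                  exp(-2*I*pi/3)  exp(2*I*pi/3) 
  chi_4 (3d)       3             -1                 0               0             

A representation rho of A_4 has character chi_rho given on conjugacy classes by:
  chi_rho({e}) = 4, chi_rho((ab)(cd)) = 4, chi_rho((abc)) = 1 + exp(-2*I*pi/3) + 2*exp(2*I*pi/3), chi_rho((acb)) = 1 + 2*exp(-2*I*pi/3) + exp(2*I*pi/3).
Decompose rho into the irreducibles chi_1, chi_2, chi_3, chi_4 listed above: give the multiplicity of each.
Multiplicities: chi_1: 1, chi_2: 2, chi_3: 1, chi_4: 0.

Explanation: Use <chi_rho, chi> = (1/|G|) sum_C |C| * chi_rho(C) * conj(chi(C)) with |G| = 12 for each irreducible chi in the table:
  <chi_rho, chi_1> = (1/12)[1*(4)*conj(1) + 3*(4)*conj(1) + 4*(1 + exp(-2*I*pi/3) + 2*exp(2*I*pi/3))*conj(1) + 4*(1 + 2*exp(-2*I*pi/3) + exp(2*I*pi/3))*conj(1)]
      = (1/12)[(4) + (12) + (4 + 4*exp(-2*I*pi/3) + 8*exp(2*I*pi/3)) + (4 + 8*exp(-2*I*pi/3) + 4*exp(2*I*pi/3))] = 12/12 = 1
  <chi_rho, chi_2> = (1/12)[1*(4)*conj(1) + 3*(4)*conj(1) + 4*(1 + exp(-2*I*pi/3) + 2*exp(2*I*pi/3))*conj(exp(2*I*pi/3)) + 4*(1 + 2*exp(-2*I*pi/3) + exp(2*I*pi/3))*conj(exp(-2*I*pi/3))]
      = (1/12)[(4) + (12) + (4) + (4)] = 24/12 = 2
  <chi_rho, chi_3> = (1/12)[1*(4)*conj(1) + 3*(4)*conj(1) + 4*(1 + exp(-2*I*pi/3) + 2*exp(2*I*pi/3))*conj(exp(-2*I*pi/3)) + 4*(1 + 2*exp(-2*I*pi/3) + exp(2*I*pi/3))*conj(exp(2*I*pi/3))]
      = (1/12)[(4) + (12) + (4 + 8*exp(-2*I*pi/3) + 4*exp(2*I*pi/3)) + (4 + 4*exp(-2*I*pi/3) + 8*exp(2*I*pi/3))] = 12/12 = 1
  <chi_rho, chi_4> = (1/12)[1*(4)*conj(3) + 3*(4)*conj(-1) + 4*(1 + exp(-2*I*pi/3) + 2*exp(2*I*pi/3))*conj(0) + 4*(1 + 2*exp(-2*I*pi/3) + exp(2*I*pi/3))*conj(0)]
      = (1/12)[(12) + (-12) + (0) + (0)] = 0/12 = 0
(Exp terms are combined using exp(i*s)*conj(exp(i*t)) = exp(i*(s-t)), and sums of them are collapsed using the identity that for every m > 1 the m distinct m-th roots of unity sum to 0, e.g. 1 + exp(2*I*pi/3) + exp(-2*I*pi/3) = 0.)
Dimension check: dim(rho) = sum (mult * dim) = 1*1 + 2*1 + 1*1 + 0*3 = 4 = chi_rho(e) = 4.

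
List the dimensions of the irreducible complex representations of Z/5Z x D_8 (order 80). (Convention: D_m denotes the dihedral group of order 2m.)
Dimensions: 1, 1, 1, 1, 1, 1, 1, 1, 1, 1, 1, 1, 1, 1, 1, 1, 1, 1, 1, 1, 2, 2, 2, 2, 2, 2, 2, 2, 2, 2, 2, 2, 2, 2, 2

Justification: There are 35 irreducibles (= number of conjugacy classes). Their dimensions d_i satisfy sum d_i^2 = |G| = 80: 1 + 1 + 1 + 1 + 1 + 1 + 1 + 1 + 1 + 1 + 1 + 1 + 1 + 1 + 1 + 1 + 1 + 1 + 1 + 1 + 4 + 4 + 4 + 4 + 4 + 4 + 4 + 4 + 4 + 4 + 4 + 4 + 4 + 4 + 4 = 80. (For the product with Z/5Z: each of the 5 1-dim characters of Z/5Z tensors with each irrep of D_8, giving 5 copies of each D_8-dimension.)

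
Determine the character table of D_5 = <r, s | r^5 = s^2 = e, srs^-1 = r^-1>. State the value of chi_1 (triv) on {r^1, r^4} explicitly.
Conjugacy classes: {e} of size 1, {r^1, r^4} of size 2, {r^2, r^3} of size 2, {s, sr, ..., sr^4} of size 5.
Character table:
  irrep \ class              {e} (size 1)  {r^1, r^4} (size 2)  {r^2, r^3} (size 2)  {s, sr, ..., sr^4} (size 5)
  chi_1 (triv)               1             1                    1                    1                          
  chi_2 (sign: r->1, s->-1)  1             1                    1                    -1                         
  chi_3 (2d, j=1)            2             -1/2 + sqrt(5)/2     -sqrt(5)/2 - 1/2     0                          
  chi_4 (2d, j=2)            2             -sqrt(5)/2 - 1/2     -1/2 + sqrt(5)/2     0                          

Spot check: chi_1 (triv) on {r^1, r^4} = 1.

Derivation: D_5 has order 2*5 = 10 with 4 conjugacy classes, hence 4 irreducibles. Sum of squared dims 1 + 1 + 4 + 4 = 10 = |G|. Linear characters come from the abelianisation; the 2-dimensional irreps have character r^k -> 2*cos(2*pi*j*k/5), reflections -> 0.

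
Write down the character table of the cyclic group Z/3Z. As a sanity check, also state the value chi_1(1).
Character table of Z/3Z (irreps indexed chi_0,...,chi_2 with chi_k(m) = zeta_3^(k*m), zeta_3 = exp(2*pi*i/3)):
  irrep \ class  {0} (size 1)  {1} (size 1)    {2} (size 1)  
  chi_0          1             1               1             
  chi_1          1             exp(2*I*pi/3)   exp(-2*I*pi/3)
  chi_2          1             exp(-2*I*pi/3)  exp(2*I*pi/3) 

Spot check: chi_1(1) = zeta_3^(1*1) = zeta_3^1 = exp(2*I*pi/3).

Working: Z/3Z is abelian, so all 3 irreducible complex representations are 1-dimensional. They are given by chi_k(m) = zeta_3^(k*m) for k = 0,...,2. Row orthogonality: sum_m chi_k(m) conj(chi_l(m)) = 3 * [k = l].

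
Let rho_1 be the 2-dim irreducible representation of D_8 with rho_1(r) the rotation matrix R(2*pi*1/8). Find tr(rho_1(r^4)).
chi_{rho_1}(r^4) = 2*cos(2*pi*1*4/8) = -2

Reasoning: rho_1(r^4) is rotation by angle 2*pi*1*4/8, whose trace is 2*cos(2*pi*1*4/8) = -2.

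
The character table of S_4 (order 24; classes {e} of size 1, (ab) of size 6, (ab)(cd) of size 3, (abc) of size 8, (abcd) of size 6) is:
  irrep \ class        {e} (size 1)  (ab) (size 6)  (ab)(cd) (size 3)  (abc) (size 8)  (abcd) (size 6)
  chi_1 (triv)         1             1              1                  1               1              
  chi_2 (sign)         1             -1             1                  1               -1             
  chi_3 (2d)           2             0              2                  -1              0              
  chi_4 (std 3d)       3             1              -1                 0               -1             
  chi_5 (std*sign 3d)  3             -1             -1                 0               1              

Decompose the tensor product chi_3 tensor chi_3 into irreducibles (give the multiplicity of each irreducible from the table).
chi_3 tensor chi_3 = chi_1 + chi_2 + chi_3 (all other irreducibles have multiplicity 0).

Explanation: The character of a tensor product is the pointwise product (chi_3 * chi_3)(C) = chi_3(C) * chi_3(C):
  {e}: (2)*(2), (ab): (0)*(0), (ab)(cd): (2)*(2), (abc): (-1)*(-1), (abcd): (0)*(0)
so (chi_3 * chi_3) takes values
  {e} -> 4, (ab) -> 0, (ab)(cd) -> 4, (abc) -> 1, (abcd) -> 0.
Now take the inner product of this character with each irreducible chi from the table, <chi_3*chi_3, chi> = (1/24) sum_C |C| (chi_3*chi_3)(C) conj(chi(C)):
  <chi_3*chi_3, chi_1> = (1/24)[1*(4)*conj(1) + 6*(0)*conj(1) + 3*(4)*conj(1) + 8*(1)*conj(1) + 6*(0)*conj(1)]
      = (1/24)[(4) + (0) + (12) + (8) + (0)] = 24/24 = 1
  <chi_3*chi_3, chi_2> = (1/24)[1*(4)*conj(1) + 6*(0)*conj(-1) + 3*(4)*conj(1) + 8*(1)*conj(1) + 6*(0)*conj(-1)]
      = (1/24)[(4) + (0) + (12) + (8) + (0)] = 24/24 = 1
  <chi_3*chi_3, chi_3> = (1/24)[1*(4)*conj(2) + 6*(0)*conj(0) + 3*(4)*conj(2) + 8*(1)*conj(-1) + 6*(0)*conj(0)]
      = (1/24)[(8) + (0) + (24) + (-8) + (0)] = 24/24 = 1
  <chi_3*chi_3, chi_4> = (1/24)[1*(4)*conj(3) + 6*(0)*conj(1) + 3*(4)*conj(-1) + 8*(1)*conj(0) + 6*(0)*conj(-1)]
      = (1/24)[(12) + (0) + (-12) + (0) + (0)] = 0/24 = 0
  <chi_3*chi_3, chi_5> = (1/24)[1*(4)*conj(3) + 6*(0)*conj(-1) + 3*(4)*conj(-1) + 8*(1)*conj(0) + 6*(0)*conj(1)]
      = (1/24)[(12) + (0) + (-12) + (0) + (0)] = 0/24 = 0
Hence the multiplicities are chi_1: 1, chi_2: 1, chi_3: 1. Dimension check: dim(chi_3)*dim(chi_3) = 2*2 = 4 and sum (mult * dim) = 1*1 + 1*1 + 1*2 = 4.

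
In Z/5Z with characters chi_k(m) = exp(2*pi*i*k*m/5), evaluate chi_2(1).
chi_2(1) = zeta_5^2 = exp(4*I*pi/5)

Derivation: chi_2(1) = zeta_5^(2*1) = zeta_5^2. Since zeta_5^5 = 1, this equals zeta_5^2 = exp(2*pi*i*2/5) = exp(4*I*pi/5).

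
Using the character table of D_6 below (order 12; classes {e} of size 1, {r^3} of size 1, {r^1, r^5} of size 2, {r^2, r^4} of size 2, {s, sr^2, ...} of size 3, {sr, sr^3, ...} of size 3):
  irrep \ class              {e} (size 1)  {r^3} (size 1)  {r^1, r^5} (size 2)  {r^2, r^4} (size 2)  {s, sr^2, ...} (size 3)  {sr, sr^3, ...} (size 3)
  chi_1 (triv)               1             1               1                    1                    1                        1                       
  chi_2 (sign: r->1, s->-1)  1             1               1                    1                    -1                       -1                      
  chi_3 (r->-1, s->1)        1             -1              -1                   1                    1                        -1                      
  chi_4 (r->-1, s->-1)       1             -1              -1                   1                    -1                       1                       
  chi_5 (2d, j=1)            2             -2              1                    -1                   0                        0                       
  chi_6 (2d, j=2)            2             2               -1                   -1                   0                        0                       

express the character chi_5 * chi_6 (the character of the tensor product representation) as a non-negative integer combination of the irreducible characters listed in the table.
chi_5 tensor chi_6 = chi_3 + chi_4 + chi_5 (all other irreducibles have multiplicity 0).

Argument: The character of a tensor product is the pointwise product (chi_5 * chi_6)(C) = chi_5(C) * chi_6(C):
  {e}: (2)*(2), {r^3}: (-2)*(2), {r^1, r^5}: (1)*(-1), {r^2, r^4}: (-1)*(-1), {s, sr^2, ...}: (0)*(0), {sr, sr^3, ...}: (0)*(0)
so (chi_5 * chi_6) takes values
  {e} -> 4, {r^3} -> -4, {r^1, r^5} -> -1, {r^2, r^4} -> 1, {s, sr^2, ...} -> 0, {sr, sr^3, ...} -> 0.
Now take the inner product of this character with each irreducible chi from the table, <chi_5*chi_6, chi> = (1/12) sum_C |C| (chi_5*chi_6)(C) conj(chi(C)):
  <chi_5*chi_6, chi_1> = (1/12)[1*(4)*conj(1) + 1*(-4)*conj(1) + 2*(-1)*conj(1) + 2*(1)*conj(1) + 3*(0)*conj(1) + 3*(0)*conj(1)]
      = (1/12)[(4) + (-4) + (-2) + (2) + (0) + (0)] = 0/12 = 0
  <chi_5*chi_6, chi_2> = (1/12)[1*(4)*conj(1) + 1*(-4)*conj(1) + 2*(-1)*conj(1) + 2*(1)*conj(1) + 3*(0)*conj(-1) + 3*(0)*conj(-1)]
      = (1/12)[(4) + (-4) + (-2) + (2) + (0) + (0)] = 0/12 = 0
  <chi_5*chi_6, chi_3> = (1/12)[1*(4)*conj(1) + 1*(-4)*conj(-1) + 2*(-1)*conj(-1) + 2*(1)*conj(1) + 3*(0)*conj(1) + 3*(0)*conj(-1)]
      = (1/12)[(4) + (4) + (2) + (2) + (0) + (0)] = 12/12 = 1
  <chi_5*chi_6, chi_4> = (1/12)[1*(4)*conj(1) + 1*(-4)*conj(-1) + 2*(-1)*conj(-1) + 2*(1)*conj(1) + 3*(0)*conj(-1) + 3*(0)*conj(1)]
      = (1/12)[(4) + (4) + (2) + (2) + (0) + (0)] = 12/12 = 1
  <chi_5*chi_6, chi_5> = (1/12)[1*(4)*conj(2) + 1*(-4)*conj(-2) + 2*(-1)*conj(1) + 2*(1)*conj(-1) + 3*(0)*conj(0) + 3*(0)*conj(0)]
      = (1/12)[(8) + (8) + (-2) + (-2) + (0) + (0)] = 12/12 = 1
  <chi_5*chi_6, chi_6> = (1/12)[1*(4)*conj(2) + 1*(-4)*conj(2) + 2*(-1)*conj(-1) + 2*(1)*conj(-1) + 3*(0)*conj(0) + 3*(0)*conj(0)]
      = (1/12)[(8) + (-8) + (2) + (-2) + (0) + (0)] = 0/12 = 0
Hence the multiplicities are chi_3: 1, chi_4: 1, chi_5: 1. Dimension check: dim(chi_5)*dim(chi_6) = 2*2 = 4 and sum (mult * dim) = 1*1 + 1*1 + 1*2 = 4.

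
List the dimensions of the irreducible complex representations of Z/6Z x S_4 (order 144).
Dimensions: 1, 1, 1, 1, 1, 1, 1, 1, 1, 1, 1, 1, 2, 2, 2, 2, 2, 2, 3, 3, 3, 3, 3, 3, 3, 3, 3, 3, 3, 3

Argument: There are 30 irreducibles (= number of conjugacy classes). Their dimensions d_i satisfy sum d_i^2 = |G| = 144: 1 + 1 + 1 + 1 + 1 + 1 + 1 + 1 + 1 + 1 + 1 + 1 + 4 + 4 + 4 + 4 + 4 + 4 + 9 + 9 + 9 + 9 + 9 + 9 + 9 + 9 + 9 + 9 + 9 + 9 = 144. (For the product with Z/6Z: each of the 6 1-dim characters of Z/6Z tensors with each irrep of S_4, giving 6 copies of each S_4-dimension.)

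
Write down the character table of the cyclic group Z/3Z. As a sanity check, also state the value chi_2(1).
Character table of Z/3Z (irreps indexed chi_0,...,chi_2 with chi_k(m) = zeta_3^(k*m), zeta_3 = exp(2*pi*i/3)):
  irrep \ class  {0} (size 1)  {1} (size 1)    {2} (size 1)  
  chi_0          1             1               1             
  chi_1          1             exp(2*I*pi/3)   exp(-2*I*pi/3)
  chi_2          1             exp(-2*I*pi/3)  exp(2*I*pi/3) 

Spot check: chi_2(1) = zeta_3^(2*1) = zeta_3^2 = exp(-2*I*pi/3).

Explanation: Z/3Z is abelian, so all 3 irreducible complex representations are 1-dimensional. They are given by chi_k(m) = zeta_3^(k*m) for k = 0,...,2. Row orthogonality: sum_m chi_k(m) conj(chi_l(m)) = 3 * [k = l].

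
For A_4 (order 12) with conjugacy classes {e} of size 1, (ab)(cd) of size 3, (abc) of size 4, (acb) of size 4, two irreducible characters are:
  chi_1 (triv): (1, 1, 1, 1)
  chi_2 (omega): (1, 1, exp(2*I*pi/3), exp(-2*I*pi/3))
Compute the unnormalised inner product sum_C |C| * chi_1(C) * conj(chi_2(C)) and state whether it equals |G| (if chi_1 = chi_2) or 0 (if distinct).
Sum = 0; so <chi_1, chi_2> = 0 (distinct irreducibles are orthogonal).

Explanation: Compute term by term over conjugacy classes (|C| * chi_1(C) * conj(chi_2(C))):
  1*(1)*conj(1) + 3*(1)*conj(1) + 4*(1)*conj(exp(2*I*pi/3)) + 4*(1)*conj(exp(-2*I*pi/3))
  = (1) + (3) + (4*exp(-2*I*pi/3)) + (4*exp(2*I*pi/3))
  = 0.
(Exp terms are combined using exp(i*s)*conj(exp(i*t)) = exp(i*(s-t)), and sums of them are collapsed using the identity that for every m > 1 the m distinct m-th roots of unity sum to 0, e.g. 1 + exp(2*I*pi/3) + exp(-2*I*pi/3) = 0.)
Dividing by |G| = 12 gives 0/12 = 0, matching the row-orthogonality relation <chi_1, chi_2> = [chi_1 = chi_2].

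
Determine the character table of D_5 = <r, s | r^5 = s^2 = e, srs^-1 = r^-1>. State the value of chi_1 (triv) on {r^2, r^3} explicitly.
Conjugacy classes: {e} of size 1, {r^1, r^4} of size 2, {r^2, r^3} of size 2, {s, sr, ..., sr^4} of size 5.
Character table:
  irrep \ class              {e} (size 1)  {r^1, r^4} (size 2)  {r^2, r^3} (size 2)  {s, sr, ..., sr^4} (size 5)
  chi_1 (triv)               1             1                    1                    1                          
  chi_2 (sign: r->1, s->-1)  1             1                    1                    -1                         
  chi_3 (2d, j=1)            2             -1/2 + sqrt(5)/2     -sqrt(5)/2 - 1/2     0                          
  chi_4 (2d, j=2)            2             -sqrt(5)/2 - 1/2     -1/2 + sqrt(5)/2     0                          

Spot check: chi_1 (triv) on {r^2, r^3} = 1.

Proof sketch: D_5 has order 2*5 = 10 with 4 conjugacy classes, hence 4 irreducibles. Sum of squared dims 1 + 1 + 4 + 4 = 10 = |G|. Linear characters come from the abelianisation; the 2-dimensional irreps have character r^k -> 2*cos(2*pi*j*k/5), reflections -> 0.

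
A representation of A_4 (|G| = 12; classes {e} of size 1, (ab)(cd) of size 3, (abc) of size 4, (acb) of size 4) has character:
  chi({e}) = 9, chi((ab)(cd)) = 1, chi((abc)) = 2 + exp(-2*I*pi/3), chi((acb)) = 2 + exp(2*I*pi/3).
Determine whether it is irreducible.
Not irreducible (reducible): <chi, chi> = 9 > 1.

Reasoning: <chi, chi> = (1/|G|) sum_C |C| * |chi(C)|^2 = (1/12)[1*|9|^2 + 3*|1|^2 + 4*|2 + exp(-2*I*pi/3)|^2 + 4*|2 + exp(2*I*pi/3)|^2]
  = (1/12)[(81) + (3) + (12) + (12)] = 108/12 = 9.
(Exp terms are combined using exp(i*s)*conj(exp(i*t)) = exp(i*(s-t)), and sums of them are collapsed using the identity that for every m > 1 the m distinct m-th roots of unity sum to 0, e.g. 1 + exp(2*I*pi/3) + exp(-2*I*pi/3) = 0.)
A character is irreducible iff <chi, chi> = 1, so this representation is reducible.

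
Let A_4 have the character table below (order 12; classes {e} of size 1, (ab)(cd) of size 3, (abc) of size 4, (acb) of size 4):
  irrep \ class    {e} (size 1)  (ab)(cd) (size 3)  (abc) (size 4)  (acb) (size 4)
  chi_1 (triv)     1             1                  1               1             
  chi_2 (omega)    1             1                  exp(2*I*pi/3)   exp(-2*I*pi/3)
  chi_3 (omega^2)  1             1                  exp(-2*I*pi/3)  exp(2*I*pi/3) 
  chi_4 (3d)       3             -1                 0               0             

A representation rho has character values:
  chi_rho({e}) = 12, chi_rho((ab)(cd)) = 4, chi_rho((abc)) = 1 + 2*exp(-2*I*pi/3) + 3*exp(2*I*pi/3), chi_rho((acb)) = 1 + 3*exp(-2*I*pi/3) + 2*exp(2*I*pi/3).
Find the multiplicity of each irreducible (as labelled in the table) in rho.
Multiplicities: chi_1: 1, chi_2: 3, chi_3: 2, chi_4: 2.

Why: Use <chi_rho, chi> = (1/|G|) sum_C |C| * chi_rho(C) * conj(chi(C)) with |G| = 12 for each irreducible chi in the table:
  <chi_rho, chi_1> = (1/12)[1*(12)*conj(1) + 3*(4)*conj(1) + 4*(1 + 2*exp(-2*I*pi/3) + 3*exp(2*I*pi/3))*conj(1) + 4*(1 + 3*exp(-2*I*pi/3) + 2*exp(2*I*pi/3))*conj(1)]
      = (1/12)[(12) + (12) + (4 + 8*exp(-2*I*pi/3) + 12*exp(2*I*pi/3)) + (4 + 12*exp(-2*I*pi/3) + 8*exp(2*I*pi/3))] = 12/12 = 1
  <chi_rho, chi_2> = (1/12)[1*(12)*conj(1) + 3*(4)*conj(1) + 4*(1 + 2*exp(-2*I*pi/3) + 3*exp(2*I*pi/3))*conj(exp(2*I*pi/3)) + 4*(1 + 3*exp(-2*I*pi/3) + 2*exp(2*I*pi/3))*conj(exp(-2*I*pi/3))]
      = (1/12)[(12) + (12) + (12 + 4*exp(-2*I*pi/3) + 8*exp(2*I*pi/3)) + (12 + 8*exp(-2*I*pi/3) + 4*exp(2*I*pi/3))] = 36/12 = 3
  <chi_rho, chi_3> = (1/12)[1*(12)*conj(1) + 3*(4)*conj(1) + 4*(1 + 2*exp(-2*I*pi/3) + 3*exp(2*I*pi/3))*conj(exp(-2*I*pi/3)) + 4*(1 + 3*exp(-2*I*pi/3) + 2*exp(2*I*pi/3))*conj(exp(2*I*pi/3))]
      = (1/12)[(12) + (12) + (8 + 12*exp(-2*I*pi/3) + 4*exp(2*I*pi/3)) + (8 + 4*exp(-2*I*pi/3) + 12*exp(2*I*pi/3))] = 24/12 = 2
  <chi_rho, chi_4> = (1/12)[1*(12)*conj(3) + 3*(4)*conj(-1) + 4*(1 + 2*exp(-2*I*pi/3) + 3*exp(2*I*pi/3))*conj(0) + 4*(1 + 3*exp(-2*I*pi/3) + 2*exp(2*I*pi/3))*conj(0)]
      = (1/12)[(36) + (-12) + (0) + (0)] = 24/12 = 2
(Exp terms are combined using exp(i*s)*conj(exp(i*t)) = exp(i*(s-t)), and sums of them are collapsed using the identity that for every m > 1 the m distinct m-th roots of unity sum to 0, e.g. 1 + exp(2*I*pi/3) + exp(-2*I*pi/3) = 0.)
Dimension check: dim(rho) = sum (mult * dim) = 1*1 + 3*1 + 2*1 + 2*3 = 12 = chi_rho(e) = 12.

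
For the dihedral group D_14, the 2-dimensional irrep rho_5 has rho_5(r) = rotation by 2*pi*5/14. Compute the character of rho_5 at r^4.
chi_{rho_5}(r^4) = 2*cos(2*pi*5*4/14) = -2*cos(pi/7)

Derivation: rho_5(r^4) is rotation by angle 2*pi*5*4/14, whose trace is 2*cos(2*pi*5*4/14) = -2*cos(pi/7).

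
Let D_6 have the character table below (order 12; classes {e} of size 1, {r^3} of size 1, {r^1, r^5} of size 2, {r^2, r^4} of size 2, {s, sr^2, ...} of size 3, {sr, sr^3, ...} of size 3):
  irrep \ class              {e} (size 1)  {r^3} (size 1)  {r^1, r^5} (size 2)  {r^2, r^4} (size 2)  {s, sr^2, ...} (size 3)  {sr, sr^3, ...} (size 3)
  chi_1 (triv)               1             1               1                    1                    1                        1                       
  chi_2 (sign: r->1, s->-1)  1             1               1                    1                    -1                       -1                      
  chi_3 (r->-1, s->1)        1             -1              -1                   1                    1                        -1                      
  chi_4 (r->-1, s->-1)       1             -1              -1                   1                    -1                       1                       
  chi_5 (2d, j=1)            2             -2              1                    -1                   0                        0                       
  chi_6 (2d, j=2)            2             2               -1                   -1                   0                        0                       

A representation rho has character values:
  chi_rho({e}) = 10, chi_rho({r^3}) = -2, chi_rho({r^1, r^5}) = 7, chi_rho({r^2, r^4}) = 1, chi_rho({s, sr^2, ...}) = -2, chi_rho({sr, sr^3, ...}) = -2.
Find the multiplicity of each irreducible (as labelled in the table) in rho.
Multiplicities: chi_1: 1, chi_2: 3, chi_3: 0, chi_4: 0, chi_5: 3, chi_6: 0.

Reasoning: Use <chi_rho, chi> = (1/|G|) sum_C |C| * chi_rho(C) * conj(chi(C)) with |G| = 12 for each irreducible chi in the table:
  <chi_rho, chi_1> = (1/12)[1*(10)*conj(1) + 1*(-2)*conj(1) + 2*(7)*conj(1) + 2*(1)*conj(1) + 3*(-2)*conj(1) + 3*(-2)*conj(1)]
      = (1/12)[(10) + (-2) + (14) + (2) + (-6) + (-6)] = 12/12 = 1
  <chi_rho, chi_2> = (1/12)[1*(10)*conj(1) + 1*(-2)*conj(1) + 2*(7)*conj(1) + 2*(1)*conj(1) + 3*(-2)*conj(-1) + 3*(-2)*conj(-1)]
      = (1/12)[(10) + (-2) + (14) + (2) + (6) + (6)] = 36/12 = 3
  <chi_rho, chi_3> = (1/12)[1*(10)*conj(1) + 1*(-2)*conj(-1) + 2*(7)*conj(-1) + 2*(1)*conj(1) + 3*(-2)*conj(1) + 3*(-2)*conj(-1)]
      = (1/12)[(10) + (2) + (-14) + (2) + (-6) + (6)] = 0/12 = 0
  <chi_rho, chi_4> = (1/12)[1*(10)*conj(1) + 1*(-2)*conj(-1) + 2*(7)*conj(-1) + 2*(1)*conj(1) + 3*(-2)*conj(-1) + 3*(-2)*conj(1)]
      = (1/12)[(10) + (2) + (-14) + (2) + (6) + (-6)] = 0/12 = 0
  <chi_rho, chi_5> = (1/12)[1*(10)*conj(2) + 1*(-2)*conj(-2) + 2*(7)*conj(1) + 2*(1)*conj(-1) + 3*(-2)*conj(0) + 3*(-2)*conj(0)]
      = (1/12)[(20) + (4) + (14) + (-2) + (0) + (0)] = 36/12 = 3
  <chi_rho, chi_6> = (1/12)[1*(10)*conj(2) + 1*(-2)*conj(2) + 2*(7)*conj(-1) + 2*(1)*conj(-1) + 3*(-2)*conj(0) + 3*(-2)*conj(0)]
      = (1/12)[(20) + (-4) + (-14) + (-2) + (0) + (0)] = 0/12 = 0
Dimension check: dim(rho) = sum (mult * dim) = 1*1 + 3*1 + 0*1 + 0*1 + 3*2 + 0*2 = 10 = chi_rho(e) = 10.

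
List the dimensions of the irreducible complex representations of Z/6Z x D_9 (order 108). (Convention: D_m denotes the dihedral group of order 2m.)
Dimensions: 1, 1, 1, 1, 1, 1, 1, 1, 1, 1, 1, 1, 2, 2, 2, 2, 2, 2, 2, 2, 2, 2, 2, 2, 2, 2, 2, 2, 2, 2, 2, 2, 2, 2, 2, 2

Solution. There are 36 irreducibles (= number of conjugacy classes). Their dimensions d_i satisfy sum d_i^2 = |G| = 108: 1 + 1 + 1 + 1 + 1 + 1 + 1 + 1 + 1 + 1 + 1 + 1 + 4 + 4 + 4 + 4 + 4 + 4 + 4 + 4 + 4 + 4 + 4 + 4 + 4 + 4 + 4 + 4 + 4 + 4 + 4 + 4 + 4 + 4 + 4 + 4 = 108. (For the product with Z/6Z: each of the 6 1-dim characters of Z/6Z tensors with each irrep of D_9, giving 6 copies of each D_9-dimension.)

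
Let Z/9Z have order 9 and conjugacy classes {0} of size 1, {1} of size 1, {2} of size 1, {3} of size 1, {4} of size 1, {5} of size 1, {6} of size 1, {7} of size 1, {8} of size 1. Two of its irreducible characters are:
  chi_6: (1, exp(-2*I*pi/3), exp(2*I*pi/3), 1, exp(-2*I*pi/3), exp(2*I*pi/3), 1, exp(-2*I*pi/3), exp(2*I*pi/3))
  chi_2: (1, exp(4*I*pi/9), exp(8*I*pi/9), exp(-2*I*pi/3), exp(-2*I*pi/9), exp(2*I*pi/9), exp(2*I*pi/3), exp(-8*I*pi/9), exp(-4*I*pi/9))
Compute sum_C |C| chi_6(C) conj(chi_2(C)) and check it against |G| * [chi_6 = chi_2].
Sum = 0; so <chi_6, chi_2> = 0 (distinct irreducibles are orthogonal).

Justification: Compute term by term over conjugacy classes (|C| * chi_6(C) * conj(chi_2(C))):
  1*(1)*conj(1) + 1*(exp(-2*I*pi/3))*conj(exp(4*I*pi/9)) + 1*(exp(2*I*pi/3))*conj(exp(8*I*pi/9)) + 1*(1)*conj(exp(-2*I*pi/3)) + 1*(exp(-2*I*pi/3))*conj(exp(-2*I*pi/9)) + 1*(exp(2*I*pi/3))*conj(exp(2*I*pi/9)) + 1*(1)*conj(exp(2*I*pi/3)) + 1*(exp(-2*I*pi/3))*conj(exp(-8*I*pi/9)) + 1*(exp(2*I*pi/3))*conj(exp(-4*I*pi/9))
  = (1) + (exp(8*I*pi/9)) + (exp(-2*I*pi/9)) + (exp(2*I*pi/3)) + (exp(-4*I*pi/9)) + (exp(4*I*pi/9)) + (exp(-2*I*pi/3)) + (exp(2*I*pi/9)) + (exp(-8*I*pi/9))
  = 0.
(Exp terms are combined using exp(i*s)*conj(exp(i*t)) = exp(i*(s-t)), and sums of them are collapsed using the identity that for every m > 1 the m distinct m-th roots of unity sum to 0, e.g. 1 + exp(2*I*pi/3) + exp(-2*I*pi/3) = 0.)
Dividing by |G| = 9 gives 0/9 = 0, matching the row-orthogonality relation <chi_6, chi_2> = [chi_6 = chi_2].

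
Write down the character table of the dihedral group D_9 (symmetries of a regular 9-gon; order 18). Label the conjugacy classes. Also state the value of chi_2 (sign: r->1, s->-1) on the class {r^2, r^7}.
Conjugacy classes: {e} of size 1, {r^1, r^8} of size 2, {r^2, r^7} of size 2, {r^3, r^6} of size 2, {r^4, r^5} of size 2, {s, sr, ..., sr^8} of size 9.
Character table:
  irrep \ class              {e} (size 1)  {r^1, r^8} (size 2)  {r^2, r^7} (size 2)  {r^3, r^6} (size 2)  {r^4, r^5} (size 2)  {s, sr, ..., sr^8} (size 9)
  chi_1 (triv)               1             1                    1                    1                    1                    1                          
  chi_2 (sign: r->1, s->-1)  1             1                    1                    1                    1                    -1                         
  chi_3 (2d, j=1)            2             2*cos(2*pi/9)        2*cos(4*pi/9)        -1                   -2*cos(pi/9)         0                          
  chi_4 (2d, j=2)            2             2*cos(4*pi/9)        -2*cos(pi/9)         -1                   2*cos(2*pi/9)        0                          
  chi_5 (2d, j=3)            2             -1                   -1                   2                    -1                   0                          
  chi_6 (2d, j=4)            2             -2*cos(pi/9)         2*cos(2*pi/9)        -1                   2*cos(4*pi/9)        0                          

Spot check: chi_2 (sign: r->1, s->-1) on {r^2, r^7} = 1.

Details: D_9 has order 2*9 = 18 with 6 conjugacy classes, hence 6 irreducibles. Sum of squared dims 1 + 1 + 4 + 4 + 4 + 4 = 18 = |G|. Linear characters come from the abelianisation; the 2-dimensional irreps have character r^k -> 2*cos(2*pi*j*k/9), reflections -> 0.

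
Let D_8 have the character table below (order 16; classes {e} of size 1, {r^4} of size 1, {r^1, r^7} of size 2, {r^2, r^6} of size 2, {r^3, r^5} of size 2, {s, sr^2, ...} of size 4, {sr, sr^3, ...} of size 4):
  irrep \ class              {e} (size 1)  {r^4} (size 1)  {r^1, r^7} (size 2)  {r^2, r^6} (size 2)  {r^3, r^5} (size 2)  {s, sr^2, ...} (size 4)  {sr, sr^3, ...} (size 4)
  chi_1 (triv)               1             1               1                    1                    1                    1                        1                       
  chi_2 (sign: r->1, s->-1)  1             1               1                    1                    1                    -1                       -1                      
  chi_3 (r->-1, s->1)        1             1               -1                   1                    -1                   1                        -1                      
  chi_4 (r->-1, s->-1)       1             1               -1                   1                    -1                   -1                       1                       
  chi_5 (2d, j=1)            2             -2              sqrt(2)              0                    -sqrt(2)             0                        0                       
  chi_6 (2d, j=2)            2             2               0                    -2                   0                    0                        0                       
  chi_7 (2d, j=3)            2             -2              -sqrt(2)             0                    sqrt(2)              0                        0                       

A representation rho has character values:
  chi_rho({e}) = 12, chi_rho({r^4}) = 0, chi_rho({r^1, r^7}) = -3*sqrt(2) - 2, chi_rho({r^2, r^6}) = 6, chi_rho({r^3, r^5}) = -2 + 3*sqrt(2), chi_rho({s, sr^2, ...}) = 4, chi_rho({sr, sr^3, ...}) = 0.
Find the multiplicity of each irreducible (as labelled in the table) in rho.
Multiplicities: chi_1: 2, chi_2: 0, chi_3: 3, chi_4: 1, chi_5: 0, chi_6: 0, chi_7: 3.

Reasoning: Use <chi_rho, chi> = (1/|G|) sum_C |C| * chi_rho(C) * conj(chi(C)) with |G| = 16 for each irreducible chi in the table:
  <chi_rho, chi_1> = (1/16)[1*(12)*conj(1) + 1*(0)*conj(1) + 2*(-3*sqrt(2) - 2)*conj(1) + 2*(6)*conj(1) + 2*(-2 + 3*sqrt(2))*conj(1) + 4*(4)*conj(1) + 4*(0)*conj(1)]
      = (1/16)[(12) + (0) + (-6*sqrt(2) - 4) + (12) + (-4 + 6*sqrt(2)) + (16) + (0)] = 32/16 = 2
  <chi_rho, chi_2> = (1/16)[1*(12)*conj(1) + 1*(0)*conj(1) + 2*(-3*sqrt(2) - 2)*conj(1) + 2*(6)*conj(1) + 2*(-2 + 3*sqrt(2))*conj(1) + 4*(4)*conj(-1) + 4*(0)*conj(-1)]
      = (1/16)[(12) + (0) + (-6*sqrt(2) - 4) + (12) + (-4 + 6*sqrt(2)) + (-16) + (0)] = 0/16 = 0
  <chi_rho, chi_3> = (1/16)[1*(12)*conj(1) + 1*(0)*conj(1) + 2*(-3*sqrt(2) - 2)*conj(-1) + 2*(6)*conj(1) + 2*(-2 + 3*sqrt(2))*conj(-1) + 4*(4)*conj(1) + 4*(0)*conj(-1)]
      = (1/16)[(12) + (0) + (4 + 6*sqrt(2)) + (12) + (4 - 6*sqrt(2)) + (16) + (0)] = 48/16 = 3
  <chi_rho, chi_4> = (1/16)[1*(12)*conj(1) + 1*(0)*conj(1) + 2*(-3*sqrt(2) - 2)*conj(-1) + 2*(6)*conj(1) + 2*(-2 + 3*sqrt(2))*conj(-1) + 4*(4)*conj(-1) + 4*(0)*conj(1)]
      = (1/16)[(12) + (0) + (4 + 6*sqrt(2)) + (12) + (4 - 6*sqrt(2)) + (-16) + (0)] = 16/16 = 1
  <chi_rho, chi_5> = (1/16)[1*(12)*conj(2) + 1*(0)*conj(-2) + 2*(-3*sqrt(2) - 2)*conj(sqrt(2)) + 2*(6)*conj(0) + 2*(-2 + 3*sqrt(2))*conj(-sqrt(2)) + 4*(4)*conj(0) + 4*(0)*conj(0)]
      = (1/16)[(24) + (0) + (-12 - 4*sqrt(2)) + (0) + (-12 + 4*sqrt(2)) + (0) + (0)] = 0/16 = 0
  <chi_rho, chi_6> = (1/16)[1*(12)*conj(2) + 1*(0)*conj(2) + 2*(-3*sqrt(2) - 2)*conj(0) + 2*(6)*conj(-2) + 2*(-2 + 3*sqrt(2))*conj(0) + 4*(4)*conj(0) + 4*(0)*conj(0)]
      = (1/16)[(24) + (0) + (0) + (-24) + (0) + (0) + (0)] = 0/16 = 0
  <chi_rho, chi_7> = (1/16)[1*(12)*conj(2) + 1*(0)*conj(-2) + 2*(-3*sqrt(2) - 2)*conj(-sqrt(2)) + 2*(6)*conj(0) + 2*(-2 + 3*sqrt(2))*conj(sqrt(2)) + 4*(4)*conj(0) + 4*(0)*conj(0)]
      = (1/16)[(24) + (0) + (4*sqrt(2) + 12) + (0) + (12 - 4*sqrt(2)) + (0) + (0)] = 48/16 = 3
Dimension check: dim(rho) = sum (mult * dim) = 2*1 + 0*1 + 3*1 + 1*1 + 0*2 + 0*2 + 3*2 = 12 = chi_rho(e) = 12.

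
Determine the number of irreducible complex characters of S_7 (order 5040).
15

Explanation: The number of irreducible complex representations of a finite group equals its number of conjugacy classes. Conjugacy classes in S_7 correspond to cycle types, i.e. partitions of 7; there are p(7) = 15 of them, so S_7 (order 5040) has exactly 15 irreducible complex representations.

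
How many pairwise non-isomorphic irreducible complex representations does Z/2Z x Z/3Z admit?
6

Why: The number of irreducible complex representations of a finite group equals its number of conjugacy classes. Z/2Z x Z/3Z is abelian of order 6, so every element is its own conjugacy class: 6 classes, so Z/2Z x Z/3Z (order 6) has exactly 6 irreducible complex representations.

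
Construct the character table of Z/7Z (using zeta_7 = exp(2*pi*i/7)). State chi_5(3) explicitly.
Character table of Z/7Z (irreps indexed chi_0,...,chi_6 with chi_k(m) = zeta_7^(k*m), zeta_7 = exp(2*pi*i/7)):
  irrep \ class  {0} (size 1)  {1} (size 1)    {2} (size 1)    {3} (size 1)    {4} (size 1)    {5} (size 1)    {6} (size 1)  
  chi_0          1             1               1               1               1               1               1             
  chi_1          1             exp(2*I*pi/7)   exp(4*I*pi/7)   exp(6*I*pi/7)   exp(-6*I*pi/7)  exp(-4*I*pi/7)  exp(-2*I*pi/7)
  chi_2          1             exp(4*I*pi/7)   exp(-6*I*pi/7)  exp(-2*I*pi/7)  exp(2*I*pi/7)   exp(6*I*pi/7)   exp(-4*I*pi/7)
  chi_3          1             exp(6*I*pi/7)   exp(-2*I*pi/7)  exp(4*I*pi/7)   exp(-4*I*pi/7)  exp(2*I*pi/7)   exp(-6*I*pi/7)
  chi_4          1             exp(-6*I*pi/7)  exp(2*I*pi/7)   exp(-4*I*pi/7)  exp(4*I*pi/7)   exp(-2*I*pi/7)  exp(6*I*pi/7) 
  chi_5          1             exp(-4*I*pi/7)  exp(6*I*pi/7)   exp(2*I*pi/7)   exp(-2*I*pi/7)  exp(-6*I*pi/7)  exp(4*I*pi/7) 
  chi_6          1             exp(-2*I*pi/7)  exp(-4*I*pi/7)  exp(-6*I*pi/7)  exp(6*I*pi/7)   exp(4*I*pi/7)   exp(2*I*pi/7) 

Spot check: chi_5(3) = zeta_7^(5*3) = zeta_7^15 = exp(2*I*pi/7).

Reasoning: Z/7Z is abelian, so all 7 irreducible complex representations are 1-dimensional. They are given by chi_k(m) = zeta_7^(k*m) for k = 0,...,6. Row orthogonality: sum_m chi_k(m) conj(chi_l(m)) = 7 * [k = l].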